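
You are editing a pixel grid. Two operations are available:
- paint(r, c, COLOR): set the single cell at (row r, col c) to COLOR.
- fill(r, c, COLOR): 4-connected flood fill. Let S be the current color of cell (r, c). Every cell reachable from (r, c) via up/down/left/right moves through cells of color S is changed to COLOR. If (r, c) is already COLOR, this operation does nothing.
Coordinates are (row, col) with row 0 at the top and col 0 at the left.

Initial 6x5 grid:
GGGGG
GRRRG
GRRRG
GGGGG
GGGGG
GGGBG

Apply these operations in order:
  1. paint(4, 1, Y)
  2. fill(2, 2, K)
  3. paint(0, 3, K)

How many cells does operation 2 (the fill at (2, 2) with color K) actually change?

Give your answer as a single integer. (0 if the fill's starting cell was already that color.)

After op 1 paint(4,1,Y):
GGGGG
GRRRG
GRRRG
GGGGG
GYGGG
GGGBG
After op 2 fill(2,2,K) [6 cells changed]:
GGGGG
GKKKG
GKKKG
GGGGG
GYGGG
GGGBG

Answer: 6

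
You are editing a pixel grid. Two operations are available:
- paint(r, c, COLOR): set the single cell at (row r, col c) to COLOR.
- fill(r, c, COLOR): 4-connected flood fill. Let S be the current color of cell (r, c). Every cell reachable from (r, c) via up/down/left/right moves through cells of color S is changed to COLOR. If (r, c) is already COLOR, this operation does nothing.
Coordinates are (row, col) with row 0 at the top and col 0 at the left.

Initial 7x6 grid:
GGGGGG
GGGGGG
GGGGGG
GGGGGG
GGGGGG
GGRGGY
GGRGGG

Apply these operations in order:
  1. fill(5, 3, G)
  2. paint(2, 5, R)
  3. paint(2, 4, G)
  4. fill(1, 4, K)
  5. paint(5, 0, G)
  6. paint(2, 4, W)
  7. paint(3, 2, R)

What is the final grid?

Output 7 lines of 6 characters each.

Answer: KKKKKK
KKKKKK
KKKKWR
KKRKKK
KKKKKK
GKRKKY
KKRKKK

Derivation:
After op 1 fill(5,3,G) [0 cells changed]:
GGGGGG
GGGGGG
GGGGGG
GGGGGG
GGGGGG
GGRGGY
GGRGGG
After op 2 paint(2,5,R):
GGGGGG
GGGGGG
GGGGGR
GGGGGG
GGGGGG
GGRGGY
GGRGGG
After op 3 paint(2,4,G):
GGGGGG
GGGGGG
GGGGGR
GGGGGG
GGGGGG
GGRGGY
GGRGGG
After op 4 fill(1,4,K) [38 cells changed]:
KKKKKK
KKKKKK
KKKKKR
KKKKKK
KKKKKK
KKRKKY
KKRKKK
After op 5 paint(5,0,G):
KKKKKK
KKKKKK
KKKKKR
KKKKKK
KKKKKK
GKRKKY
KKRKKK
After op 6 paint(2,4,W):
KKKKKK
KKKKKK
KKKKWR
KKKKKK
KKKKKK
GKRKKY
KKRKKK
After op 7 paint(3,2,R):
KKKKKK
KKKKKK
KKKKWR
KKRKKK
KKKKKK
GKRKKY
KKRKKK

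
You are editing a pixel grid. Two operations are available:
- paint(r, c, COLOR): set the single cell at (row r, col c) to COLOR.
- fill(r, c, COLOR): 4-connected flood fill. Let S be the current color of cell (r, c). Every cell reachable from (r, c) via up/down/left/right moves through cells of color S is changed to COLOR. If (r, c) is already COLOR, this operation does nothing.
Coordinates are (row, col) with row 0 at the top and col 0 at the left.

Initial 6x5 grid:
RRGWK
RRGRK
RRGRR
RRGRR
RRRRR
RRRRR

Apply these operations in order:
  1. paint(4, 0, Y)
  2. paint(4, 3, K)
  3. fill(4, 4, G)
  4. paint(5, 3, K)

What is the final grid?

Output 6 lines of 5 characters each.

Answer: GGGWK
GGGGK
GGGGG
GGGGG
YGGKG
GGGKG

Derivation:
After op 1 paint(4,0,Y):
RRGWK
RRGRK
RRGRR
RRGRR
YRRRR
RRRRR
After op 2 paint(4,3,K):
RRGWK
RRGRK
RRGRR
RRGRR
YRRKR
RRRRR
After op 3 fill(4,4,G) [21 cells changed]:
GGGWK
GGGGK
GGGGG
GGGGG
YGGKG
GGGGG
After op 4 paint(5,3,K):
GGGWK
GGGGK
GGGGG
GGGGG
YGGKG
GGGKG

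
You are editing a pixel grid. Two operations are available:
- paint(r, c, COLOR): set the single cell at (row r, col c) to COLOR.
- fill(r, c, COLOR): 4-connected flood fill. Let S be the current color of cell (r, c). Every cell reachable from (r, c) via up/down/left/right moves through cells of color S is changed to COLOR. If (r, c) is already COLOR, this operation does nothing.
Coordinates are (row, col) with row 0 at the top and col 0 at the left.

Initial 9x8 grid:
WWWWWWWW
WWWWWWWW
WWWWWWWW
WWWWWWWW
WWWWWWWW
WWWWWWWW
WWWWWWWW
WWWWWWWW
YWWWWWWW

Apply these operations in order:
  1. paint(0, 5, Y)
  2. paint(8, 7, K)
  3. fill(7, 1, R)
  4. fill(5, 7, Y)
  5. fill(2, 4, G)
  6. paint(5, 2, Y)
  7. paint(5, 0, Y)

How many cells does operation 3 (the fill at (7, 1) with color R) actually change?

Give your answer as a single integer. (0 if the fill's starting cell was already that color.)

Answer: 69

Derivation:
After op 1 paint(0,5,Y):
WWWWWYWW
WWWWWWWW
WWWWWWWW
WWWWWWWW
WWWWWWWW
WWWWWWWW
WWWWWWWW
WWWWWWWW
YWWWWWWW
After op 2 paint(8,7,K):
WWWWWYWW
WWWWWWWW
WWWWWWWW
WWWWWWWW
WWWWWWWW
WWWWWWWW
WWWWWWWW
WWWWWWWW
YWWWWWWK
After op 3 fill(7,1,R) [69 cells changed]:
RRRRRYRR
RRRRRRRR
RRRRRRRR
RRRRRRRR
RRRRRRRR
RRRRRRRR
RRRRRRRR
RRRRRRRR
YRRRRRRK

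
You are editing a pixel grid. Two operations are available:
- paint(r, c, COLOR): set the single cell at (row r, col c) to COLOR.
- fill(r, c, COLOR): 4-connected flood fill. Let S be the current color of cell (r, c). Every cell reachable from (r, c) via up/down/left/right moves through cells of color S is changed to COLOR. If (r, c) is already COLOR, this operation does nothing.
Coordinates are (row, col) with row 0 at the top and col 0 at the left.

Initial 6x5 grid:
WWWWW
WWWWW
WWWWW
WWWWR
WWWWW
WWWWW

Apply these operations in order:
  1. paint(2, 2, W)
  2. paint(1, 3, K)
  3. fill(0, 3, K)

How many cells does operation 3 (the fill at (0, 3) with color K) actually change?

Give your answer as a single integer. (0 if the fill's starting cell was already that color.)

Answer: 28

Derivation:
After op 1 paint(2,2,W):
WWWWW
WWWWW
WWWWW
WWWWR
WWWWW
WWWWW
After op 2 paint(1,3,K):
WWWWW
WWWKW
WWWWW
WWWWR
WWWWW
WWWWW
After op 3 fill(0,3,K) [28 cells changed]:
KKKKK
KKKKK
KKKKK
KKKKR
KKKKK
KKKKK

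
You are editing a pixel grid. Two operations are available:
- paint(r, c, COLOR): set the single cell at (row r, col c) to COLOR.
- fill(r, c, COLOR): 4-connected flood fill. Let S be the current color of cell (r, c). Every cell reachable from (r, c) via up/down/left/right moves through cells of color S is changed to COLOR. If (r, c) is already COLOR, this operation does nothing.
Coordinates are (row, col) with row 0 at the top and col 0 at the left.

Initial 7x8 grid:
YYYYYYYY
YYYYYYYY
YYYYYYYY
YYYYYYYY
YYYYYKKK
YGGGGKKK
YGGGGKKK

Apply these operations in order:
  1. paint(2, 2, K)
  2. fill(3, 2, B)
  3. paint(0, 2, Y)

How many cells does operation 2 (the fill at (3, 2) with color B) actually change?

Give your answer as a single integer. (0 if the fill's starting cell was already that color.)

After op 1 paint(2,2,K):
YYYYYYYY
YYYYYYYY
YYKYYYYY
YYYYYYYY
YYYYYKKK
YGGGGKKK
YGGGGKKK
After op 2 fill(3,2,B) [38 cells changed]:
BBBBBBBB
BBBBBBBB
BBKBBBBB
BBBBBBBB
BBBBBKKK
BGGGGKKK
BGGGGKKK

Answer: 38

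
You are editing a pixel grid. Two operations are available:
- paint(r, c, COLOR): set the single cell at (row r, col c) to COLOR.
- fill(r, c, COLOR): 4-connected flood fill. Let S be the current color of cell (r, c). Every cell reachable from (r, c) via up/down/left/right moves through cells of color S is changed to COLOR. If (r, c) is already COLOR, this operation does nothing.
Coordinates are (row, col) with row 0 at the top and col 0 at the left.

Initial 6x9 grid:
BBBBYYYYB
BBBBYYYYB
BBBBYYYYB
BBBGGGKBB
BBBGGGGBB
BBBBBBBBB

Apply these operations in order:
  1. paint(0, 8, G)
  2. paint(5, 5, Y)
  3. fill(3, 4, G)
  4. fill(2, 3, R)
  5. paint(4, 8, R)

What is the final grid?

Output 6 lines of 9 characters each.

Answer: RRRRYYYYG
RRRRYYYYB
RRRRYYYYB
RRRGGGKBB
RRRGGGGBR
RRRRRYBBB

Derivation:
After op 1 paint(0,8,G):
BBBBYYYYG
BBBBYYYYB
BBBBYYYYB
BBBGGGKBB
BBBGGGGBB
BBBBBBBBB
After op 2 paint(5,5,Y):
BBBBYYYYG
BBBBYYYYB
BBBBYYYYB
BBBGGGKBB
BBBGGGGBB
BBBBBYBBB
After op 3 fill(3,4,G) [0 cells changed]:
BBBBYYYYG
BBBBYYYYB
BBBBYYYYB
BBBGGGKBB
BBBGGGGBB
BBBBBYBBB
After op 4 fill(2,3,R) [23 cells changed]:
RRRRYYYYG
RRRRYYYYB
RRRRYYYYB
RRRGGGKBB
RRRGGGGBB
RRRRRYBBB
After op 5 paint(4,8,R):
RRRRYYYYG
RRRRYYYYB
RRRRYYYYB
RRRGGGKBB
RRRGGGGBR
RRRRRYBBB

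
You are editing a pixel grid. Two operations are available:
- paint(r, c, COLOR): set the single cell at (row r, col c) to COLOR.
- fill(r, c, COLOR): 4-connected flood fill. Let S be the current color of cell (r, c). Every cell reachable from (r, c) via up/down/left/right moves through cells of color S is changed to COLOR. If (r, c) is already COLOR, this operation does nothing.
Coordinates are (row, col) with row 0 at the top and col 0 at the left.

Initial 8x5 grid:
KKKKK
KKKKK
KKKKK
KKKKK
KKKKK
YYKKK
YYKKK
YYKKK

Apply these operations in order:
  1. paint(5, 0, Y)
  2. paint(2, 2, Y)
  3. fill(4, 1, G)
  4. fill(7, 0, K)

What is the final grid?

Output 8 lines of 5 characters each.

After op 1 paint(5,0,Y):
KKKKK
KKKKK
KKKKK
KKKKK
KKKKK
YYKKK
YYKKK
YYKKK
After op 2 paint(2,2,Y):
KKKKK
KKKKK
KKYKK
KKKKK
KKKKK
YYKKK
YYKKK
YYKKK
After op 3 fill(4,1,G) [33 cells changed]:
GGGGG
GGGGG
GGYGG
GGGGG
GGGGG
YYGGG
YYGGG
YYGGG
After op 4 fill(7,0,K) [6 cells changed]:
GGGGG
GGGGG
GGYGG
GGGGG
GGGGG
KKGGG
KKGGG
KKGGG

Answer: GGGGG
GGGGG
GGYGG
GGGGG
GGGGG
KKGGG
KKGGG
KKGGG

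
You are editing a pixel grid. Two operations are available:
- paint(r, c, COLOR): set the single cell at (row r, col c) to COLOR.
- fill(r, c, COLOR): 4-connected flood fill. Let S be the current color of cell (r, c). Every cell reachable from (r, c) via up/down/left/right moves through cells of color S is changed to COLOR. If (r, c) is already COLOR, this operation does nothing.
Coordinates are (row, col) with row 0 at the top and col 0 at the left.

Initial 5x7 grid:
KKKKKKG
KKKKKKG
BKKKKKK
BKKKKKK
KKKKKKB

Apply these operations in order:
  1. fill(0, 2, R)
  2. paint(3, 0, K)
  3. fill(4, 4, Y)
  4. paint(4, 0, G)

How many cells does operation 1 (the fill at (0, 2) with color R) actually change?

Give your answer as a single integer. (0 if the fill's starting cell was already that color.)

Answer: 30

Derivation:
After op 1 fill(0,2,R) [30 cells changed]:
RRRRRRG
RRRRRRG
BRRRRRR
BRRRRRR
RRRRRRB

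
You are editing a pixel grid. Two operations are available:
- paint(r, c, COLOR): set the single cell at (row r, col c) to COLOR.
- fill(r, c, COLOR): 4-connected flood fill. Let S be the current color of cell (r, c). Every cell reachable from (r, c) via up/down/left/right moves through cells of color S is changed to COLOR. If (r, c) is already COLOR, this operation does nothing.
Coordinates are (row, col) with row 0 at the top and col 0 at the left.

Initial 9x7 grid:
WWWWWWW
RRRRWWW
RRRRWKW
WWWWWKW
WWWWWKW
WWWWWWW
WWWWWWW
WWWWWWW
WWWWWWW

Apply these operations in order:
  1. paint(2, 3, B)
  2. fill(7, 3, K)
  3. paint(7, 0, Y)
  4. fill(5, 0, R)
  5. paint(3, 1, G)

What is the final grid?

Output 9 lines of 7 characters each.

After op 1 paint(2,3,B):
WWWWWWW
RRRRWWW
RRRBWKW
WWWWWKW
WWWWWKW
WWWWWWW
WWWWWWW
WWWWWWW
WWWWWWW
After op 2 fill(7,3,K) [52 cells changed]:
KKKKKKK
RRRRKKK
RRRBKKK
KKKKKKK
KKKKKKK
KKKKKKK
KKKKKKK
KKKKKKK
KKKKKKK
After op 3 paint(7,0,Y):
KKKKKKK
RRRRKKK
RRRBKKK
KKKKKKK
KKKKKKK
KKKKKKK
KKKKKKK
YKKKKKK
KKKKKKK
After op 4 fill(5,0,R) [54 cells changed]:
RRRRRRR
RRRRRRR
RRRBRRR
RRRRRRR
RRRRRRR
RRRRRRR
RRRRRRR
YRRRRRR
RRRRRRR
After op 5 paint(3,1,G):
RRRRRRR
RRRRRRR
RRRBRRR
RGRRRRR
RRRRRRR
RRRRRRR
RRRRRRR
YRRRRRR
RRRRRRR

Answer: RRRRRRR
RRRRRRR
RRRBRRR
RGRRRRR
RRRRRRR
RRRRRRR
RRRRRRR
YRRRRRR
RRRRRRR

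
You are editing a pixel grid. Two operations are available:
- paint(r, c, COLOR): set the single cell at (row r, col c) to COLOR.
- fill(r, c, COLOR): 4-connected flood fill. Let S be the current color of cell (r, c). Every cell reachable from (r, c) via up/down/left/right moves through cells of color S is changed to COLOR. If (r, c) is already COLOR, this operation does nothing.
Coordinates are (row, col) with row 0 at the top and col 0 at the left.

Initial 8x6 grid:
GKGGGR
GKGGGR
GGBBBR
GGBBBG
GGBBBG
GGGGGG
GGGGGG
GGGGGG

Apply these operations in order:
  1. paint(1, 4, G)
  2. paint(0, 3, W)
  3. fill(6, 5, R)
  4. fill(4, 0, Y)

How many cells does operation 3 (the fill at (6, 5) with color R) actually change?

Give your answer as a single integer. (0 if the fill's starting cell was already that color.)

Answer: 28

Derivation:
After op 1 paint(1,4,G):
GKGGGR
GKGGGR
GGBBBR
GGBBBG
GGBBBG
GGGGGG
GGGGGG
GGGGGG
After op 2 paint(0,3,W):
GKGWGR
GKGGGR
GGBBBR
GGBBBG
GGBBBG
GGGGGG
GGGGGG
GGGGGG
After op 3 fill(6,5,R) [28 cells changed]:
RKGWGR
RKGGGR
RRBBBR
RRBBBR
RRBBBR
RRRRRR
RRRRRR
RRRRRR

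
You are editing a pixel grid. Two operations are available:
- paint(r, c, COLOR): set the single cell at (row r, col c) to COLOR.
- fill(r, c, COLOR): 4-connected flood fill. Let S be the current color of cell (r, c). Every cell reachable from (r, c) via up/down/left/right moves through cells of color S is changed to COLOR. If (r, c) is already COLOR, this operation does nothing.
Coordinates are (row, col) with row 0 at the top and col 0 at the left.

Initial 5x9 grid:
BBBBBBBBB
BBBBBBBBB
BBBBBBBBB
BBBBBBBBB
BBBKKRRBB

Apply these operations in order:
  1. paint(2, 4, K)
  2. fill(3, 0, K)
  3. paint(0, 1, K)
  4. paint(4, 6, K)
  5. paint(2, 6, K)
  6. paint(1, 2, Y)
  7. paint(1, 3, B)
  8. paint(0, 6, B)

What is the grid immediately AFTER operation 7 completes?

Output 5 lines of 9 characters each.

After op 1 paint(2,4,K):
BBBBBBBBB
BBBBBBBBB
BBBBKBBBB
BBBBBBBBB
BBBKKRRBB
After op 2 fill(3,0,K) [40 cells changed]:
KKKKKKKKK
KKKKKKKKK
KKKKKKKKK
KKKKKKKKK
KKKKKRRKK
After op 3 paint(0,1,K):
KKKKKKKKK
KKKKKKKKK
KKKKKKKKK
KKKKKKKKK
KKKKKRRKK
After op 4 paint(4,6,K):
KKKKKKKKK
KKKKKKKKK
KKKKKKKKK
KKKKKKKKK
KKKKKRKKK
After op 5 paint(2,6,K):
KKKKKKKKK
KKKKKKKKK
KKKKKKKKK
KKKKKKKKK
KKKKKRKKK
After op 6 paint(1,2,Y):
KKKKKKKKK
KKYKKKKKK
KKKKKKKKK
KKKKKKKKK
KKKKKRKKK
After op 7 paint(1,3,B):
KKKKKKKKK
KKYBKKKKK
KKKKKKKKK
KKKKKKKKK
KKKKKRKKK

Answer: KKKKKKKKK
KKYBKKKKK
KKKKKKKKK
KKKKKKKKK
KKKKKRKKK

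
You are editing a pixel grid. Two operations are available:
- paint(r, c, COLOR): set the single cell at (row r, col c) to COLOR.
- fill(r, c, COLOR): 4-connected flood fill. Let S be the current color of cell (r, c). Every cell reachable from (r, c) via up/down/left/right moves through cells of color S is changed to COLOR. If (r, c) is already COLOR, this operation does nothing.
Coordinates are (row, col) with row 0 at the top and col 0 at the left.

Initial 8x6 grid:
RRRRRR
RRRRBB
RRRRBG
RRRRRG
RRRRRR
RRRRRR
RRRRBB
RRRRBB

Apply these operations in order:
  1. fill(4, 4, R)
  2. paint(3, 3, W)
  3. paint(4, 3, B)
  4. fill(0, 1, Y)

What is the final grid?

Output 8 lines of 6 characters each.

Answer: YYYYYY
YYYYBB
YYYYBG
YYYWYG
YYYBYY
YYYYYY
YYYYBB
YYYYBB

Derivation:
After op 1 fill(4,4,R) [0 cells changed]:
RRRRRR
RRRRBB
RRRRBG
RRRRRG
RRRRRR
RRRRRR
RRRRBB
RRRRBB
After op 2 paint(3,3,W):
RRRRRR
RRRRBB
RRRRBG
RRRWRG
RRRRRR
RRRRRR
RRRRBB
RRRRBB
After op 3 paint(4,3,B):
RRRRRR
RRRRBB
RRRRBG
RRRWRG
RRRBRR
RRRRRR
RRRRBB
RRRRBB
After op 4 fill(0,1,Y) [37 cells changed]:
YYYYYY
YYYYBB
YYYYBG
YYYWYG
YYYBYY
YYYYYY
YYYYBB
YYYYBB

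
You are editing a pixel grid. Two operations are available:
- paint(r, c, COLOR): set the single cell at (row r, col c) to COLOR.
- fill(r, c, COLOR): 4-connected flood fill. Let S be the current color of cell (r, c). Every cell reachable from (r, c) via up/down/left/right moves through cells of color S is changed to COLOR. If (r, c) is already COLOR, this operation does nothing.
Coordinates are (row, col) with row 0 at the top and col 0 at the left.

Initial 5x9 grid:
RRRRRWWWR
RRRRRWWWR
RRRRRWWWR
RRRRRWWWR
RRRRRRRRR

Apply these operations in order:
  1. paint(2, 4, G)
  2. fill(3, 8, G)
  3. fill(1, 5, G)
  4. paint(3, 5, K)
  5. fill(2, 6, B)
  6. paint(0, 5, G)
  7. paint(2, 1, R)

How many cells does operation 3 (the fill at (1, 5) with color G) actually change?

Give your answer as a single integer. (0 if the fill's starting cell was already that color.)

After op 1 paint(2,4,G):
RRRRRWWWR
RRRRRWWWR
RRRRGWWWR
RRRRRWWWR
RRRRRRRRR
After op 2 fill(3,8,G) [32 cells changed]:
GGGGGWWWG
GGGGGWWWG
GGGGGWWWG
GGGGGWWWG
GGGGGGGGG
After op 3 fill(1,5,G) [12 cells changed]:
GGGGGGGGG
GGGGGGGGG
GGGGGGGGG
GGGGGGGGG
GGGGGGGGG

Answer: 12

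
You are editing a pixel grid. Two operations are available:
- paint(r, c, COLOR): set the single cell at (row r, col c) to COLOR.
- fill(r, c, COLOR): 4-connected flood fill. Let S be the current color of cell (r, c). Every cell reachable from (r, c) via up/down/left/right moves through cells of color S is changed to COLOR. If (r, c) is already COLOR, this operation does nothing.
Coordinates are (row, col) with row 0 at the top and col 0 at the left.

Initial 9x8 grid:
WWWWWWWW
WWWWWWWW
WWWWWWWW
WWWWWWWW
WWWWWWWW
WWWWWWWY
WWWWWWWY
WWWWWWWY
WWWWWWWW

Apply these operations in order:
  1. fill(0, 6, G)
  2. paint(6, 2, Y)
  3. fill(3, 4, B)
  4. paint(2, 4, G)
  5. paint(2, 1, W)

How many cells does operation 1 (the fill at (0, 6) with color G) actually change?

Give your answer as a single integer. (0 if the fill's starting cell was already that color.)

Answer: 69

Derivation:
After op 1 fill(0,6,G) [69 cells changed]:
GGGGGGGG
GGGGGGGG
GGGGGGGG
GGGGGGGG
GGGGGGGG
GGGGGGGY
GGGGGGGY
GGGGGGGY
GGGGGGGG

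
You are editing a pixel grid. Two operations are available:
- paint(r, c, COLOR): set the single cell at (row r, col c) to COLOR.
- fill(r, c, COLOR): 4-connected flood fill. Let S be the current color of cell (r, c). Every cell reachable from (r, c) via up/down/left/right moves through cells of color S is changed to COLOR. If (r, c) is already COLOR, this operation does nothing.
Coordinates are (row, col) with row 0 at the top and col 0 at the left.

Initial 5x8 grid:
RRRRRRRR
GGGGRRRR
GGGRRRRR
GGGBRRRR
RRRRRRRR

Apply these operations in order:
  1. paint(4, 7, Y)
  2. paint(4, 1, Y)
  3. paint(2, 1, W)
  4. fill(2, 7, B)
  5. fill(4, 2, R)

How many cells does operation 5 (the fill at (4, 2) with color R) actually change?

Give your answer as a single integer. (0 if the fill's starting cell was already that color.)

Answer: 27

Derivation:
After op 1 paint(4,7,Y):
RRRRRRRR
GGGGRRRR
GGGRRRRR
GGGBRRRR
RRRRRRRY
After op 2 paint(4,1,Y):
RRRRRRRR
GGGGRRRR
GGGRRRRR
GGGBRRRR
RYRRRRRY
After op 3 paint(2,1,W):
RRRRRRRR
GGGGRRRR
GWGRRRRR
GGGBRRRR
RYRRRRRY
After op 4 fill(2,7,B) [26 cells changed]:
BBBBBBBB
GGGGBBBB
GWGBBBBB
GGGBBBBB
RYBBBBBY
After op 5 fill(4,2,R) [27 cells changed]:
RRRRRRRR
GGGGRRRR
GWGRRRRR
GGGRRRRR
RYRRRRRY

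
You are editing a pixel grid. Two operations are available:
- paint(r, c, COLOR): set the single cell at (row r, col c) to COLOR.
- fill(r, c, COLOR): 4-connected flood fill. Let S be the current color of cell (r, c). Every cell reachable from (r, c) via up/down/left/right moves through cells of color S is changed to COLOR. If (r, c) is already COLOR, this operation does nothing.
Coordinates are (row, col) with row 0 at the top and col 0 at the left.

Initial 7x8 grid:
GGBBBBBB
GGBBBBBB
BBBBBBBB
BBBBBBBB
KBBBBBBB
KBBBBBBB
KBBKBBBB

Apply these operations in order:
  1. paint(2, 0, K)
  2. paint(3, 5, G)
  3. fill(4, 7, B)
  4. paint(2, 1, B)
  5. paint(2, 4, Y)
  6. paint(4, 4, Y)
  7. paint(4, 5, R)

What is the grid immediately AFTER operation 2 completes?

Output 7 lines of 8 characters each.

After op 1 paint(2,0,K):
GGBBBBBB
GGBBBBBB
KBBBBBBB
BBBBBBBB
KBBBBBBB
KBBBBBBB
KBBKBBBB
After op 2 paint(3,5,G):
GGBBBBBB
GGBBBBBB
KBBBBBBB
BBBBBGBB
KBBBBBBB
KBBBBBBB
KBBKBBBB

Answer: GGBBBBBB
GGBBBBBB
KBBBBBBB
BBBBBGBB
KBBBBBBB
KBBBBBBB
KBBKBBBB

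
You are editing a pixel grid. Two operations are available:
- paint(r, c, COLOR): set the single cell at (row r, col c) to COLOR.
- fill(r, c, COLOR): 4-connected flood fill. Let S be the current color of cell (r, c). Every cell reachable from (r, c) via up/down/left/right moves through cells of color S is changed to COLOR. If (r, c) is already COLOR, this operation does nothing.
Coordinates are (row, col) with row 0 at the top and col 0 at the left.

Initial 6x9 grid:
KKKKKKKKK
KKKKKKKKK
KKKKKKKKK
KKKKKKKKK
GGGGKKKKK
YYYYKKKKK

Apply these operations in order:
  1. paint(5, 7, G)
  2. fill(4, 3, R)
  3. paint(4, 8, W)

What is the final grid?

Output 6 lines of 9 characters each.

After op 1 paint(5,7,G):
KKKKKKKKK
KKKKKKKKK
KKKKKKKKK
KKKKKKKKK
GGGGKKKKK
YYYYKKKGK
After op 2 fill(4,3,R) [4 cells changed]:
KKKKKKKKK
KKKKKKKKK
KKKKKKKKK
KKKKKKKKK
RRRRKKKKK
YYYYKKKGK
After op 3 paint(4,8,W):
KKKKKKKKK
KKKKKKKKK
KKKKKKKKK
KKKKKKKKK
RRRRKKKKW
YYYYKKKGK

Answer: KKKKKKKKK
KKKKKKKKK
KKKKKKKKK
KKKKKKKKK
RRRRKKKKW
YYYYKKKGK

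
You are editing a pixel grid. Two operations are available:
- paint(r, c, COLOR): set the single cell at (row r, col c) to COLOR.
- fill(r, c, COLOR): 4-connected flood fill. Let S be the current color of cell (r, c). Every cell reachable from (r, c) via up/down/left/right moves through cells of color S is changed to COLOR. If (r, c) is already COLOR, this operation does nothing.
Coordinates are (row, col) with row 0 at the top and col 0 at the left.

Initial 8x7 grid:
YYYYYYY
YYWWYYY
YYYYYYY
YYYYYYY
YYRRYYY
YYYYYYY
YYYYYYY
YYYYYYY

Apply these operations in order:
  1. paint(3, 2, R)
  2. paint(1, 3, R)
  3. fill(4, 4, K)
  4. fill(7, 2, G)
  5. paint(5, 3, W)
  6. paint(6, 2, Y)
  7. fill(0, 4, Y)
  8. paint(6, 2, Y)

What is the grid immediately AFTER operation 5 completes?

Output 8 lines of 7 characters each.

After op 1 paint(3,2,R):
YYYYYYY
YYWWYYY
YYYYYYY
YYRYYYY
YYRRYYY
YYYYYYY
YYYYYYY
YYYYYYY
After op 2 paint(1,3,R):
YYYYYYY
YYWRYYY
YYYYYYY
YYRYYYY
YYRRYYY
YYYYYYY
YYYYYYY
YYYYYYY
After op 3 fill(4,4,K) [51 cells changed]:
KKKKKKK
KKWRKKK
KKKKKKK
KKRKKKK
KKRRKKK
KKKKKKK
KKKKKKK
KKKKKKK
After op 4 fill(7,2,G) [51 cells changed]:
GGGGGGG
GGWRGGG
GGGGGGG
GGRGGGG
GGRRGGG
GGGGGGG
GGGGGGG
GGGGGGG
After op 5 paint(5,3,W):
GGGGGGG
GGWRGGG
GGGGGGG
GGRGGGG
GGRRGGG
GGGWGGG
GGGGGGG
GGGGGGG

Answer: GGGGGGG
GGWRGGG
GGGGGGG
GGRGGGG
GGRRGGG
GGGWGGG
GGGGGGG
GGGGGGG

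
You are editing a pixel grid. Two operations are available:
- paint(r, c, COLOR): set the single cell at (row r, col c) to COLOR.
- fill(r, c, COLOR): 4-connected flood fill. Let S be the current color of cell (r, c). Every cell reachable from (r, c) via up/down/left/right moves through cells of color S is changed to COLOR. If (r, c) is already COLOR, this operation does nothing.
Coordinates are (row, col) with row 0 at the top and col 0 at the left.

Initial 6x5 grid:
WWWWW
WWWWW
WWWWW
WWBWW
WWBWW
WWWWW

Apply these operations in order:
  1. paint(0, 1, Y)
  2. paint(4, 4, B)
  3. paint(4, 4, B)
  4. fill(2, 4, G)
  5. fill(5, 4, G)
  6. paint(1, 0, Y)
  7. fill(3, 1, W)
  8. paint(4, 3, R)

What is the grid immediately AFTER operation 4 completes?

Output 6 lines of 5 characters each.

Answer: GYGGG
GGGGG
GGGGG
GGBGG
GGBGB
GGGGG

Derivation:
After op 1 paint(0,1,Y):
WYWWW
WWWWW
WWWWW
WWBWW
WWBWW
WWWWW
After op 2 paint(4,4,B):
WYWWW
WWWWW
WWWWW
WWBWW
WWBWB
WWWWW
After op 3 paint(4,4,B):
WYWWW
WWWWW
WWWWW
WWBWW
WWBWB
WWWWW
After op 4 fill(2,4,G) [26 cells changed]:
GYGGG
GGGGG
GGGGG
GGBGG
GGBGB
GGGGG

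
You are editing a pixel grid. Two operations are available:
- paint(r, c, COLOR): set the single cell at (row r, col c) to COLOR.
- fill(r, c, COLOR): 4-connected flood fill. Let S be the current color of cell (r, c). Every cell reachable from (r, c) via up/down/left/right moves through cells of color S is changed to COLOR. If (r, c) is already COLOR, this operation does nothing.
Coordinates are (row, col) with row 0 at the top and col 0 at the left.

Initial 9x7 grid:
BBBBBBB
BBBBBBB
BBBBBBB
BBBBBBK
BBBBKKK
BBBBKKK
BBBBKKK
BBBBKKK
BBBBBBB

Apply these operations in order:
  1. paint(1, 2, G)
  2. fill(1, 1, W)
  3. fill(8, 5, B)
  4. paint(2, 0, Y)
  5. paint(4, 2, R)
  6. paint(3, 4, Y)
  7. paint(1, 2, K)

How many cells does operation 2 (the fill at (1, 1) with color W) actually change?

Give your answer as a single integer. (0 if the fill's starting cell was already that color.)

After op 1 paint(1,2,G):
BBBBBBB
BBGBBBB
BBBBBBB
BBBBBBK
BBBBKKK
BBBBKKK
BBBBKKK
BBBBKKK
BBBBBBB
After op 2 fill(1,1,W) [49 cells changed]:
WWWWWWW
WWGWWWW
WWWWWWW
WWWWWWK
WWWWKKK
WWWWKKK
WWWWKKK
WWWWKKK
WWWWWWW

Answer: 49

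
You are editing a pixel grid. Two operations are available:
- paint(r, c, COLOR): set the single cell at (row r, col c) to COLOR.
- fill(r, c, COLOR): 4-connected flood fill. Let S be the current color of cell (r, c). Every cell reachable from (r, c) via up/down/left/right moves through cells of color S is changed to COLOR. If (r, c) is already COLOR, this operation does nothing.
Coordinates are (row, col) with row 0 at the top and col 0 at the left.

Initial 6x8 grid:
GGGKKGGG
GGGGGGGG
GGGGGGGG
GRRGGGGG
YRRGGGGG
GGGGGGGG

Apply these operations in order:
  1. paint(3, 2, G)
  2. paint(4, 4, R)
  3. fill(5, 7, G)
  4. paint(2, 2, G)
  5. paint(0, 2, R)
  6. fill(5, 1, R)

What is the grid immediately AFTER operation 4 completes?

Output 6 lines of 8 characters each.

Answer: GGGKKGGG
GGGGGGGG
GGGGGGGG
GRGGGGGG
YRRGRGGG
GGGGGGGG

Derivation:
After op 1 paint(3,2,G):
GGGKKGGG
GGGGGGGG
GGGGGGGG
GRGGGGGG
YRRGGGGG
GGGGGGGG
After op 2 paint(4,4,R):
GGGKKGGG
GGGGGGGG
GGGGGGGG
GRGGGGGG
YRRGRGGG
GGGGGGGG
After op 3 fill(5,7,G) [0 cells changed]:
GGGKKGGG
GGGGGGGG
GGGGGGGG
GRGGGGGG
YRRGRGGG
GGGGGGGG
After op 4 paint(2,2,G):
GGGKKGGG
GGGGGGGG
GGGGGGGG
GRGGGGGG
YRRGRGGG
GGGGGGGG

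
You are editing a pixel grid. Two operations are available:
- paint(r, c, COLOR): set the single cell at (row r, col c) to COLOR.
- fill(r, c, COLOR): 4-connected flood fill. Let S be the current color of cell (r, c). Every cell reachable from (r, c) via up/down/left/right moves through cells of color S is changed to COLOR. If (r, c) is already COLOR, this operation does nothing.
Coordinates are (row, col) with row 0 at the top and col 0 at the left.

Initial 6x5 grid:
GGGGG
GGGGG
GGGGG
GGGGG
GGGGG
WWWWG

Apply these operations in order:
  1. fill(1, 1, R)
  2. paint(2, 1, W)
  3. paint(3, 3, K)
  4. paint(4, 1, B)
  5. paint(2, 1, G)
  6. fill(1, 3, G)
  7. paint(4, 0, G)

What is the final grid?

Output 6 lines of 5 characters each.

After op 1 fill(1,1,R) [26 cells changed]:
RRRRR
RRRRR
RRRRR
RRRRR
RRRRR
WWWWR
After op 2 paint(2,1,W):
RRRRR
RRRRR
RWRRR
RRRRR
RRRRR
WWWWR
After op 3 paint(3,3,K):
RRRRR
RRRRR
RWRRR
RRRKR
RRRRR
WWWWR
After op 4 paint(4,1,B):
RRRRR
RRRRR
RWRRR
RRRKR
RBRRR
WWWWR
After op 5 paint(2,1,G):
RRRRR
RRRRR
RGRRR
RRRKR
RBRRR
WWWWR
After op 6 fill(1,3,G) [23 cells changed]:
GGGGG
GGGGG
GGGGG
GGGKG
GBGGG
WWWWG
After op 7 paint(4,0,G):
GGGGG
GGGGG
GGGGG
GGGKG
GBGGG
WWWWG

Answer: GGGGG
GGGGG
GGGGG
GGGKG
GBGGG
WWWWG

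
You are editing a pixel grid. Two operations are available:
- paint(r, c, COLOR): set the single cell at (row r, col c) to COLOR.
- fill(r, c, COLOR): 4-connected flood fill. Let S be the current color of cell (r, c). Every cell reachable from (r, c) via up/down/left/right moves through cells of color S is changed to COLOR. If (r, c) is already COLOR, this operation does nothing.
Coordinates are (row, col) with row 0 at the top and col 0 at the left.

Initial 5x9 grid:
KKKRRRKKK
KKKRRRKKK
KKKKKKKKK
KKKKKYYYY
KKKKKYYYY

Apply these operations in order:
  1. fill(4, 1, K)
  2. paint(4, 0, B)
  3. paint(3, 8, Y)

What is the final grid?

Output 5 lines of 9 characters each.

After op 1 fill(4,1,K) [0 cells changed]:
KKKRRRKKK
KKKRRRKKK
KKKKKKKKK
KKKKKYYYY
KKKKKYYYY
After op 2 paint(4,0,B):
KKKRRRKKK
KKKRRRKKK
KKKKKKKKK
KKKKKYYYY
BKKKKYYYY
After op 3 paint(3,8,Y):
KKKRRRKKK
KKKRRRKKK
KKKKKKKKK
KKKKKYYYY
BKKKKYYYY

Answer: KKKRRRKKK
KKKRRRKKK
KKKKKKKKK
KKKKKYYYY
BKKKKYYYY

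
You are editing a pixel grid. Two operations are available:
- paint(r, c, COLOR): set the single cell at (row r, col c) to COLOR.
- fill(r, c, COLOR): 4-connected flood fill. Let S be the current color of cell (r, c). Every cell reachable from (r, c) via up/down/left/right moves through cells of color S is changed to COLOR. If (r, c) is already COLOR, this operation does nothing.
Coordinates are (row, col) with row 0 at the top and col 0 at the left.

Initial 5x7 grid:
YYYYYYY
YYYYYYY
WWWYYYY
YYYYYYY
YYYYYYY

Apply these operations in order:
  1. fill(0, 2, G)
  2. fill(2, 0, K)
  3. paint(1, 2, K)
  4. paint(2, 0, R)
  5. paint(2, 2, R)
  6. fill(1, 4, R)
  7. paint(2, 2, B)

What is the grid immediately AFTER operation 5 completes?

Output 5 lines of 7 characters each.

After op 1 fill(0,2,G) [32 cells changed]:
GGGGGGG
GGGGGGG
WWWGGGG
GGGGGGG
GGGGGGG
After op 2 fill(2,0,K) [3 cells changed]:
GGGGGGG
GGGGGGG
KKKGGGG
GGGGGGG
GGGGGGG
After op 3 paint(1,2,K):
GGGGGGG
GGKGGGG
KKKGGGG
GGGGGGG
GGGGGGG
After op 4 paint(2,0,R):
GGGGGGG
GGKGGGG
RKKGGGG
GGGGGGG
GGGGGGG
After op 5 paint(2,2,R):
GGGGGGG
GGKGGGG
RKRGGGG
GGGGGGG
GGGGGGG

Answer: GGGGGGG
GGKGGGG
RKRGGGG
GGGGGGG
GGGGGGG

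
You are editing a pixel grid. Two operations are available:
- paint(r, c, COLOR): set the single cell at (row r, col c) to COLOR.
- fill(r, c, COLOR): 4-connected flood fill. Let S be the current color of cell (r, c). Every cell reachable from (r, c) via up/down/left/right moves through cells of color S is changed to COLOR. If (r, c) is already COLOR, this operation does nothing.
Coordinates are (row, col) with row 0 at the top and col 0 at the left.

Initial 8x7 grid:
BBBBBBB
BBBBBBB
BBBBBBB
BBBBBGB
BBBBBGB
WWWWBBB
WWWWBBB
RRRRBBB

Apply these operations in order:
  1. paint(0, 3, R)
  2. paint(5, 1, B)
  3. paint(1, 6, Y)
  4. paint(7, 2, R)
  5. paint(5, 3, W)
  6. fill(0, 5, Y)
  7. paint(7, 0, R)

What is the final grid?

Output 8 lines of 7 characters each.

Answer: YYYRYYY
YYYYYYY
YYYYYYY
YYYYYGY
YYYYYGY
WYWWYYY
WWWWYYY
RRRRYYY

Derivation:
After op 1 paint(0,3,R):
BBBRBBB
BBBBBBB
BBBBBBB
BBBBBGB
BBBBBGB
WWWWBBB
WWWWBBB
RRRRBBB
After op 2 paint(5,1,B):
BBBRBBB
BBBBBBB
BBBBBBB
BBBBBGB
BBBBBGB
WBWWBBB
WWWWBBB
RRRRBBB
After op 3 paint(1,6,Y):
BBBRBBB
BBBBBBY
BBBBBBB
BBBBBGB
BBBBBGB
WBWWBBB
WWWWBBB
RRRRBBB
After op 4 paint(7,2,R):
BBBRBBB
BBBBBBY
BBBBBBB
BBBBBGB
BBBBBGB
WBWWBBB
WWWWBBB
RRRRBBB
After op 5 paint(5,3,W):
BBBRBBB
BBBBBBY
BBBBBBB
BBBBBGB
BBBBBGB
WBWWBBB
WWWWBBB
RRRRBBB
After op 6 fill(0,5,Y) [41 cells changed]:
YYYRYYY
YYYYYYY
YYYYYYY
YYYYYGY
YYYYYGY
WYWWYYY
WWWWYYY
RRRRYYY
After op 7 paint(7,0,R):
YYYRYYY
YYYYYYY
YYYYYYY
YYYYYGY
YYYYYGY
WYWWYYY
WWWWYYY
RRRRYYY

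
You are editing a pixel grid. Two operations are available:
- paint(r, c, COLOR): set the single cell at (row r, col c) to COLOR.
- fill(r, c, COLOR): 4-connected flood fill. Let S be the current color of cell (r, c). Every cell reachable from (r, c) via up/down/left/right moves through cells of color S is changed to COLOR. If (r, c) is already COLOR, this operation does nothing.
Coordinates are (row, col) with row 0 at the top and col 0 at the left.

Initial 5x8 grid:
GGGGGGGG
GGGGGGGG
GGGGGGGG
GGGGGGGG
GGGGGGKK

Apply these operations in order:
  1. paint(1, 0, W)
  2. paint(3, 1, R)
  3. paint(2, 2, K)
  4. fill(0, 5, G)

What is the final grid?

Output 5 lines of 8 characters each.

After op 1 paint(1,0,W):
GGGGGGGG
WGGGGGGG
GGGGGGGG
GGGGGGGG
GGGGGGKK
After op 2 paint(3,1,R):
GGGGGGGG
WGGGGGGG
GGGGGGGG
GRGGGGGG
GGGGGGKK
After op 3 paint(2,2,K):
GGGGGGGG
WGGGGGGG
GGKGGGGG
GRGGGGGG
GGGGGGKK
After op 4 fill(0,5,G) [0 cells changed]:
GGGGGGGG
WGGGGGGG
GGKGGGGG
GRGGGGGG
GGGGGGKK

Answer: GGGGGGGG
WGGGGGGG
GGKGGGGG
GRGGGGGG
GGGGGGKK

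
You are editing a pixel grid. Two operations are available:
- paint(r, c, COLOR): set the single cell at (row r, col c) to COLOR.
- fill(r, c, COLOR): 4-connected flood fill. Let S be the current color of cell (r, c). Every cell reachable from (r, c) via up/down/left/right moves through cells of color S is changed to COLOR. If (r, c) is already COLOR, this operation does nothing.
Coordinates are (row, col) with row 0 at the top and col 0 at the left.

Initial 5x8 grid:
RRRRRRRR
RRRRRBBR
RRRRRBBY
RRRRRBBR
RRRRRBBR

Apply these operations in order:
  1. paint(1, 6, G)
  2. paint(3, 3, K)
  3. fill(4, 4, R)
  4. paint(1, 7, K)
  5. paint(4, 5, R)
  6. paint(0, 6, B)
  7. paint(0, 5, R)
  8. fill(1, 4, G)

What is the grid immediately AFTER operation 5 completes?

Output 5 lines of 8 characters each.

Answer: RRRRRRRR
RRRRRBGK
RRRRRBBY
RRRKRBBR
RRRRRRBR

Derivation:
After op 1 paint(1,6,G):
RRRRRRRR
RRRRRBGR
RRRRRBBY
RRRRRBBR
RRRRRBBR
After op 2 paint(3,3,K):
RRRRRRRR
RRRRRBGR
RRRRRBBY
RRRKRBBR
RRRRRBBR
After op 3 fill(4,4,R) [0 cells changed]:
RRRRRRRR
RRRRRBGR
RRRRRBBY
RRRKRBBR
RRRRRBBR
After op 4 paint(1,7,K):
RRRRRRRR
RRRRRBGK
RRRRRBBY
RRRKRBBR
RRRRRBBR
After op 5 paint(4,5,R):
RRRRRRRR
RRRRRBGK
RRRRRBBY
RRRKRBBR
RRRRRRBR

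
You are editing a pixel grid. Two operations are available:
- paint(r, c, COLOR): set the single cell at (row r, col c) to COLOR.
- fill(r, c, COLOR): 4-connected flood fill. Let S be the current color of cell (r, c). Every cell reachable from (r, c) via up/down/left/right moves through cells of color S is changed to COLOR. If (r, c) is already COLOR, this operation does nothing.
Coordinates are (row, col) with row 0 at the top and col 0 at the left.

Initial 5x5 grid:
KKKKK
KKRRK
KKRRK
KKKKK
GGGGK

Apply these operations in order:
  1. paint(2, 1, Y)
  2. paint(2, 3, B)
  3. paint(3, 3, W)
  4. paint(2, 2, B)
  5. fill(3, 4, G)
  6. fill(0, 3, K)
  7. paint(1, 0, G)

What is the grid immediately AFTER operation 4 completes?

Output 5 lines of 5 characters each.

Answer: KKKKK
KKRRK
KYBBK
KKKWK
GGGGK

Derivation:
After op 1 paint(2,1,Y):
KKKKK
KKRRK
KYRRK
KKKKK
GGGGK
After op 2 paint(2,3,B):
KKKKK
KKRRK
KYRBK
KKKKK
GGGGK
After op 3 paint(3,3,W):
KKKKK
KKRRK
KYRBK
KKKWK
GGGGK
After op 4 paint(2,2,B):
KKKKK
KKRRK
KYBBK
KKKWK
GGGGK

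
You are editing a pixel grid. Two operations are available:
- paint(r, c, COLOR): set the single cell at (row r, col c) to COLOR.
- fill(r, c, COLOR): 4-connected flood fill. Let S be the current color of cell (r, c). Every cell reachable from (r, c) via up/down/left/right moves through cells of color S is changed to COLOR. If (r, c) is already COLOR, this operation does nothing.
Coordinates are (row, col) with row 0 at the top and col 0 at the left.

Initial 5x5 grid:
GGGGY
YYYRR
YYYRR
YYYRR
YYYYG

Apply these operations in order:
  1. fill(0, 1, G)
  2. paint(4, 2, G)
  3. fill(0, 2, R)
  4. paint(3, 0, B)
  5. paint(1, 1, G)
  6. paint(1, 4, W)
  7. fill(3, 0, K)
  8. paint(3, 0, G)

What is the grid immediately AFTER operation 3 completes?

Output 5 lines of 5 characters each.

After op 1 fill(0,1,G) [0 cells changed]:
GGGGY
YYYRR
YYYRR
YYYRR
YYYYG
After op 2 paint(4,2,G):
GGGGY
YYYRR
YYYRR
YYYRR
YYGYG
After op 3 fill(0,2,R) [4 cells changed]:
RRRRY
YYYRR
YYYRR
YYYRR
YYGYG

Answer: RRRRY
YYYRR
YYYRR
YYYRR
YYGYG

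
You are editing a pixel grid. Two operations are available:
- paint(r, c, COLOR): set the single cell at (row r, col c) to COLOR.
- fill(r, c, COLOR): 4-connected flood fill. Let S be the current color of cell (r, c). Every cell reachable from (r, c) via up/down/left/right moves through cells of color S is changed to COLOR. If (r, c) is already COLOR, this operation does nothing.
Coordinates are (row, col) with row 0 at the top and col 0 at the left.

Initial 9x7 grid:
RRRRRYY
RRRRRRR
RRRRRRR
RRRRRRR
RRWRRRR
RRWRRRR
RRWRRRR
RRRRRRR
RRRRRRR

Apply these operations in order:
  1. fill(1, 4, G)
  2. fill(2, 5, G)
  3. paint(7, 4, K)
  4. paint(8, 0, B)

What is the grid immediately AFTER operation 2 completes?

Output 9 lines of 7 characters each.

Answer: GGGGGYY
GGGGGGG
GGGGGGG
GGGGGGG
GGWGGGG
GGWGGGG
GGWGGGG
GGGGGGG
GGGGGGG

Derivation:
After op 1 fill(1,4,G) [58 cells changed]:
GGGGGYY
GGGGGGG
GGGGGGG
GGGGGGG
GGWGGGG
GGWGGGG
GGWGGGG
GGGGGGG
GGGGGGG
After op 2 fill(2,5,G) [0 cells changed]:
GGGGGYY
GGGGGGG
GGGGGGG
GGGGGGG
GGWGGGG
GGWGGGG
GGWGGGG
GGGGGGG
GGGGGGG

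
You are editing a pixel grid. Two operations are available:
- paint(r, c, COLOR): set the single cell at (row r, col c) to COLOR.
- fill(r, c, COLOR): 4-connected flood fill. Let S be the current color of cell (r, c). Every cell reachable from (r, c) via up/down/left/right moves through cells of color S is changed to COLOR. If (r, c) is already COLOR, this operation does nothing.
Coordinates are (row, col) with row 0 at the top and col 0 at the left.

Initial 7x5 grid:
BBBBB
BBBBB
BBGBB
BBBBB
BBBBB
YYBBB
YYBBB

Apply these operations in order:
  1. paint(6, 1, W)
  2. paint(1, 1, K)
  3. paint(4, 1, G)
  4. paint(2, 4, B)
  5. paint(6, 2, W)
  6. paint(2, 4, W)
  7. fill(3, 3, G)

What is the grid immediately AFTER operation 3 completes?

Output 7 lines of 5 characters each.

After op 1 paint(6,1,W):
BBBBB
BBBBB
BBGBB
BBBBB
BBBBB
YYBBB
YWBBB
After op 2 paint(1,1,K):
BBBBB
BKBBB
BBGBB
BBBBB
BBBBB
YYBBB
YWBBB
After op 3 paint(4,1,G):
BBBBB
BKBBB
BBGBB
BBBBB
BGBBB
YYBBB
YWBBB

Answer: BBBBB
BKBBB
BBGBB
BBBBB
BGBBB
YYBBB
YWBBB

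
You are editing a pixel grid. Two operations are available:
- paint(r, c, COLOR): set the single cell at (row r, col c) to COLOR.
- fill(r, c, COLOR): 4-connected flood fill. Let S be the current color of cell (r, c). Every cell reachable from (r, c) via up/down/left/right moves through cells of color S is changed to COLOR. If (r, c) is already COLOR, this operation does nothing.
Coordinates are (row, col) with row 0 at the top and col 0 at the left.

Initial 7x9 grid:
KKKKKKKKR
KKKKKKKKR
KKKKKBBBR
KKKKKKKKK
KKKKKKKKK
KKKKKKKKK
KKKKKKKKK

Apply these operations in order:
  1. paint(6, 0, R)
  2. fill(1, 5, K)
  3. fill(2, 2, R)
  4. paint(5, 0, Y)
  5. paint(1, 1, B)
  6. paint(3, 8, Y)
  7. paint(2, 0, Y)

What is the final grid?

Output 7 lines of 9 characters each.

After op 1 paint(6,0,R):
KKKKKKKKR
KKKKKKKKR
KKKKKBBBR
KKKKKKKKK
KKKKKKKKK
KKKKKKKKK
RKKKKKKKK
After op 2 fill(1,5,K) [0 cells changed]:
KKKKKKKKR
KKKKKKKKR
KKKKKBBBR
KKKKKKKKK
KKKKKKKKK
KKKKKKKKK
RKKKKKKKK
After op 3 fill(2,2,R) [56 cells changed]:
RRRRRRRRR
RRRRRRRRR
RRRRRBBBR
RRRRRRRRR
RRRRRRRRR
RRRRRRRRR
RRRRRRRRR
After op 4 paint(5,0,Y):
RRRRRRRRR
RRRRRRRRR
RRRRRBBBR
RRRRRRRRR
RRRRRRRRR
YRRRRRRRR
RRRRRRRRR
After op 5 paint(1,1,B):
RRRRRRRRR
RBRRRRRRR
RRRRRBBBR
RRRRRRRRR
RRRRRRRRR
YRRRRRRRR
RRRRRRRRR
After op 6 paint(3,8,Y):
RRRRRRRRR
RBRRRRRRR
RRRRRBBBR
RRRRRRRRY
RRRRRRRRR
YRRRRRRRR
RRRRRRRRR
After op 7 paint(2,0,Y):
RRRRRRRRR
RBRRRRRRR
YRRRRBBBR
RRRRRRRRY
RRRRRRRRR
YRRRRRRRR
RRRRRRRRR

Answer: RRRRRRRRR
RBRRRRRRR
YRRRRBBBR
RRRRRRRRY
RRRRRRRRR
YRRRRRRRR
RRRRRRRRR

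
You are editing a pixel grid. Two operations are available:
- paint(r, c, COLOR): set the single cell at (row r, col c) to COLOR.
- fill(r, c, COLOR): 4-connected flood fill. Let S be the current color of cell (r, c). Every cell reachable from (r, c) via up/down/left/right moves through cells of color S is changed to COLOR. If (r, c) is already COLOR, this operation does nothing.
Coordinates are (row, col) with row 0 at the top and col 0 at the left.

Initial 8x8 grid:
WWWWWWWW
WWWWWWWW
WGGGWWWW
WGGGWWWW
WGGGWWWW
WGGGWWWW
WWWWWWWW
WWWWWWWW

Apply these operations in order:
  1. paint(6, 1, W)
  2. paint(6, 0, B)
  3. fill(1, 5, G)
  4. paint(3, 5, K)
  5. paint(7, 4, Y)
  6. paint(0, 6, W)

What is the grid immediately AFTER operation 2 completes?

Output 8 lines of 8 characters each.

Answer: WWWWWWWW
WWWWWWWW
WGGGWWWW
WGGGWWWW
WGGGWWWW
WGGGWWWW
BWWWWWWW
WWWWWWWW

Derivation:
After op 1 paint(6,1,W):
WWWWWWWW
WWWWWWWW
WGGGWWWW
WGGGWWWW
WGGGWWWW
WGGGWWWW
WWWWWWWW
WWWWWWWW
After op 2 paint(6,0,B):
WWWWWWWW
WWWWWWWW
WGGGWWWW
WGGGWWWW
WGGGWWWW
WGGGWWWW
BWWWWWWW
WWWWWWWW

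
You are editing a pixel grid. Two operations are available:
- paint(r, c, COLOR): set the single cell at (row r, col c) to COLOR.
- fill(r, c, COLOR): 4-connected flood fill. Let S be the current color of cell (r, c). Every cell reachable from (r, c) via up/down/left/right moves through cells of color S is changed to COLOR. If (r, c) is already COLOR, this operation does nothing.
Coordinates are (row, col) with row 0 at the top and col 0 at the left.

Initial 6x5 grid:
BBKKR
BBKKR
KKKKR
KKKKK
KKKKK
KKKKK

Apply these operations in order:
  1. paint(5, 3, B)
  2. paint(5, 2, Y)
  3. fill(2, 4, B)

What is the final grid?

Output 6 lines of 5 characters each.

Answer: BBKKB
BBKKB
KKKKB
KKKKK
KKKKK
KKYBK

Derivation:
After op 1 paint(5,3,B):
BBKKR
BBKKR
KKKKR
KKKKK
KKKKK
KKKBK
After op 2 paint(5,2,Y):
BBKKR
BBKKR
KKKKR
KKKKK
KKKKK
KKYBK
After op 3 fill(2,4,B) [3 cells changed]:
BBKKB
BBKKB
KKKKB
KKKKK
KKKKK
KKYBK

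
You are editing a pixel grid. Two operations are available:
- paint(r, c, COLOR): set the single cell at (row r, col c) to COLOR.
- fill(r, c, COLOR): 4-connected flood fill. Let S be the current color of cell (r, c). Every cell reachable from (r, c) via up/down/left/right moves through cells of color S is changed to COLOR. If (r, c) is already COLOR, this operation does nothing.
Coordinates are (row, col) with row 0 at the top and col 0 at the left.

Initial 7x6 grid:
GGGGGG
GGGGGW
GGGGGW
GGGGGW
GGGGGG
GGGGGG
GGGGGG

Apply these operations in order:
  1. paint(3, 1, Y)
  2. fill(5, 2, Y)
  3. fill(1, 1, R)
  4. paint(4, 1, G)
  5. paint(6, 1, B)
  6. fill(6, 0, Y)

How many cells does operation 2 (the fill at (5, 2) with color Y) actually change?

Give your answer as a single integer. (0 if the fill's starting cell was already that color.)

Answer: 38

Derivation:
After op 1 paint(3,1,Y):
GGGGGG
GGGGGW
GGGGGW
GYGGGW
GGGGGG
GGGGGG
GGGGGG
After op 2 fill(5,2,Y) [38 cells changed]:
YYYYYY
YYYYYW
YYYYYW
YYYYYW
YYYYYY
YYYYYY
YYYYYY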